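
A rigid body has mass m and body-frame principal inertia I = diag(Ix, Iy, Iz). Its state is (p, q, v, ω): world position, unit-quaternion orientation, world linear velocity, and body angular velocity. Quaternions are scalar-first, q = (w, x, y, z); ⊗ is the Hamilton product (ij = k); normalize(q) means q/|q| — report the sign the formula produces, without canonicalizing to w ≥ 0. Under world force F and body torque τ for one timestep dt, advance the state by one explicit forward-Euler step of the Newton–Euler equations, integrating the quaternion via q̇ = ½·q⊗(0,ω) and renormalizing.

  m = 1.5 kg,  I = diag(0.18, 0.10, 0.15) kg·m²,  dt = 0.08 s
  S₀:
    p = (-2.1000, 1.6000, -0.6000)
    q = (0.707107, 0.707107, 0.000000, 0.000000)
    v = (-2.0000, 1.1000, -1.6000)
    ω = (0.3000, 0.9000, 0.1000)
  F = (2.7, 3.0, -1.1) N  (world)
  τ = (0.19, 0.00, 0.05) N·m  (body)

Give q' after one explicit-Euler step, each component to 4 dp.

q' = (0.6981, 0.7151, 0.0226, 0.0283)

Hamilton product q⊗(0,ω) = (-0.2121321, 0.2121321, 0.5656856, 0.7071070)
q' = normalize(q + ½dt·q⊗(0,ω)) = (0.6981, 0.7151, 0.0226, 0.0283)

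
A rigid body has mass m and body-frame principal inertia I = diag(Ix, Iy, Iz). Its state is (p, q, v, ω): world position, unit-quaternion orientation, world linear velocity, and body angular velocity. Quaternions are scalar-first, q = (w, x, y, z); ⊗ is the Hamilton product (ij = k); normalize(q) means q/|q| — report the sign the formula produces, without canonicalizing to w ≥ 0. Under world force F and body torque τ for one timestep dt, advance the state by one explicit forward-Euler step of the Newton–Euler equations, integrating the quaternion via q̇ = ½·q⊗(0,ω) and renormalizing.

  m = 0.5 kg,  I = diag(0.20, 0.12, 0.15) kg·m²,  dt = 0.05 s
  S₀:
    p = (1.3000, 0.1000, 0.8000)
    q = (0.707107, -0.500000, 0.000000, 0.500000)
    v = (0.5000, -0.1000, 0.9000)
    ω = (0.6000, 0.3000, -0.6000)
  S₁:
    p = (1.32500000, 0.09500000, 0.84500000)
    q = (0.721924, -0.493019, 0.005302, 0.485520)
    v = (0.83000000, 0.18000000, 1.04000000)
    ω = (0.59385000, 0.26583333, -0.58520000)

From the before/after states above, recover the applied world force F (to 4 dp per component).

Δv = v₁−v₀ = (0.33000000, 0.28000000, 0.14000000)
applied force F = (3.3000, 2.8000, 1.4000)

F = (3.3000, 2.8000, 1.4000)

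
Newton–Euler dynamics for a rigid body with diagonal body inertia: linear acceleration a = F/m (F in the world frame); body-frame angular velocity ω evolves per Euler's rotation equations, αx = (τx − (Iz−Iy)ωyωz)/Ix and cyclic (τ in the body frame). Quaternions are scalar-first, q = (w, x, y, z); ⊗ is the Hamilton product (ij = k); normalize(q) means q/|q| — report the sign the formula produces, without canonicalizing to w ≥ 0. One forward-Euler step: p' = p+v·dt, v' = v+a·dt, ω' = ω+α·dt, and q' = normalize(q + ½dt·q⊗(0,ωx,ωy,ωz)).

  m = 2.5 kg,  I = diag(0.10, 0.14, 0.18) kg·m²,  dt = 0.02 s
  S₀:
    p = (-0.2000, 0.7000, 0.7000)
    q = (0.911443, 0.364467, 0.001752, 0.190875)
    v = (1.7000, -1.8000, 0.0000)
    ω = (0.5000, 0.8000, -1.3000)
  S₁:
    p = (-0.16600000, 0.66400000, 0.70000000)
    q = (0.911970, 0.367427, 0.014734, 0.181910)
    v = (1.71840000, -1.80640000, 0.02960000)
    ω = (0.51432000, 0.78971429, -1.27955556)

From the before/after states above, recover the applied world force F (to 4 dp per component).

Δv = v₁−v₀ = (0.01840000, -0.00640000, 0.02960000)
applied force F = (2.3000, -0.8000, 3.7000)

F = (2.3000, -0.8000, 3.7000)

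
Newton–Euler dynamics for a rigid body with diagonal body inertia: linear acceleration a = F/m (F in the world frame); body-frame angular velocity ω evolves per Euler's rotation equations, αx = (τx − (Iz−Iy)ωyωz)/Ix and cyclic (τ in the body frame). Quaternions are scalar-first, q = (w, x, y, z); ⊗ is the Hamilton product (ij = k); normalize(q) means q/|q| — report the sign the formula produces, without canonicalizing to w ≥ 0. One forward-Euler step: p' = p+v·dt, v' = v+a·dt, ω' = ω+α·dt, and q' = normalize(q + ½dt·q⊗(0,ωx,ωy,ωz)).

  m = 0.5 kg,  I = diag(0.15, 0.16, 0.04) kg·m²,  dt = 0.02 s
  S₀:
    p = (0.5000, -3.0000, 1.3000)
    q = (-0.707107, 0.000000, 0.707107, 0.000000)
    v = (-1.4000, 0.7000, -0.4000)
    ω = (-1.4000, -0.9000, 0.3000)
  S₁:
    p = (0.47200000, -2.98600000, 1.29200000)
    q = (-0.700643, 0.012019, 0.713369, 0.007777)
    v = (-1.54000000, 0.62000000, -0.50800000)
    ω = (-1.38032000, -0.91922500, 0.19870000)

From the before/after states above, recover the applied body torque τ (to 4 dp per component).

Δω = ω₁−ω₀ = (0.01968000, -0.01922500, -0.10130000)
precession coupling = (0.0324, -0.0462, 0.0126)
applied torque τ = (0.1800, -0.2000, -0.1900)

τ = (0.1800, -0.2000, -0.1900)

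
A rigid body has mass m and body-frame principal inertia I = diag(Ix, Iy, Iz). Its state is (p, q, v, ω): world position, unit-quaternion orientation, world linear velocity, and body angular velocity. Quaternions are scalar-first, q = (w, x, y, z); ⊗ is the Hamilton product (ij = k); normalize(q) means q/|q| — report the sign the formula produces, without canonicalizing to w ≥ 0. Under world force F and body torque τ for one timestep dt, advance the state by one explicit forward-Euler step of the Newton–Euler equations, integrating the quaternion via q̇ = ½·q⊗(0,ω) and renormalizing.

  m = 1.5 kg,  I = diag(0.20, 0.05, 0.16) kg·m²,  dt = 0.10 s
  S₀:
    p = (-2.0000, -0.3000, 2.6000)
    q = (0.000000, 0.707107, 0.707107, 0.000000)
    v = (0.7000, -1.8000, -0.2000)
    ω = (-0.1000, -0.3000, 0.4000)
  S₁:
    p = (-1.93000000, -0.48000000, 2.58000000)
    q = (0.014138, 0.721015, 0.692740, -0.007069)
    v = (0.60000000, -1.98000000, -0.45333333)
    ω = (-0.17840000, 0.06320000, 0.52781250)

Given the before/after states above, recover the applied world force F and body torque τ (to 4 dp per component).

rate change Δω = (-0.07840000, 0.36320000, 0.12781250)
gyro term ω₀×Iω₀ = (-0.0132, -0.0016, -0.0045)
applied torque τ = (-0.1700, 0.1800, 0.2000)
Δv = v₁−v₀ = (-0.10000000, -0.18000000, -0.25333333)
F = m·Δv/dt = (-1.5000, -2.7000, -3.8000)

F = (-1.5000, -2.7000, -3.8000)
τ = (-0.1700, 0.1800, 0.2000)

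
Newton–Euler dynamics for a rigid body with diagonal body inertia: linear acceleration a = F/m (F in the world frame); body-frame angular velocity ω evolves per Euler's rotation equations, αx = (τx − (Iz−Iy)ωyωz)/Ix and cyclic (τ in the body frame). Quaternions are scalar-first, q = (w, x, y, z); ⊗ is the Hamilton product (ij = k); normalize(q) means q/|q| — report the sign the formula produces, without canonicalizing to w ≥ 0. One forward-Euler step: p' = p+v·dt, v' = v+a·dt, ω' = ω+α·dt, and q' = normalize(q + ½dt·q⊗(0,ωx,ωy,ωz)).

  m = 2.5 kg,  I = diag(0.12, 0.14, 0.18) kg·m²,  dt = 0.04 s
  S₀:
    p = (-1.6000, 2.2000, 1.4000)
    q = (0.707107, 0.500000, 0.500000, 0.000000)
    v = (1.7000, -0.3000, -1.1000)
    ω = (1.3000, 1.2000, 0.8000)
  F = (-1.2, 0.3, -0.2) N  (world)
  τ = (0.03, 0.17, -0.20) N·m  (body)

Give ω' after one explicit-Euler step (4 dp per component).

angular accel α = (-0.0700, 1.6600, -1.2844)
ω + α·dt = (1.2972, 1.2664, 0.7486)

ω' = (1.2972, 1.2664, 0.7486)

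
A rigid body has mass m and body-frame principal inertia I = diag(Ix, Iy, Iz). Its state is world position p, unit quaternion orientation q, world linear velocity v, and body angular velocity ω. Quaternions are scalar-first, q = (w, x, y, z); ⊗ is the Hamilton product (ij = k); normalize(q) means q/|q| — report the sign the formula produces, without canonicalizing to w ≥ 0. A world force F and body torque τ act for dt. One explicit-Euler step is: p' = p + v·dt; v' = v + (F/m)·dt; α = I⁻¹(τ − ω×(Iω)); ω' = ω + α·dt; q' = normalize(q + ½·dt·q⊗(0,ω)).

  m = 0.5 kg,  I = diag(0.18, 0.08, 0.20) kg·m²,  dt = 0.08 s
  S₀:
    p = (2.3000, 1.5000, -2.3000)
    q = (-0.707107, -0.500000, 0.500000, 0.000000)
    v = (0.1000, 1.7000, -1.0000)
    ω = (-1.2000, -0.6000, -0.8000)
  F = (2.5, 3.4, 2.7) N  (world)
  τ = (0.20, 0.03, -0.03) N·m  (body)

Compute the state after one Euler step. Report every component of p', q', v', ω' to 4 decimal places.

p' = (2.3080, 1.6360, -2.3800)
q' = (-0.7177, -0.4811, 0.5000, 0.0585)
v' = (0.5000, 2.2440, -0.5680)
ω' = (-1.1367, -0.5508, -0.7832)

α = I⁻¹(τ − ω×Iω) = (0.7911, 0.6150, 0.2100)
new body rate ω' = (-1.1367, -0.5508, -0.7832)
2q̇ = q⊗(0,ω) = (-0.3000000, 0.4485284, 0.0242642, 1.4656856)
q' = normalize(q + ½dt·q⊗(0,ω)) = (-0.7177, -0.4811, 0.5000, 0.0585)
linear accel F/m = (5.0000, 6.8000, 5.4000)
p + v·dt = (2.3080, 1.6360, -2.3800)
v' = v + a·dt = (0.5000, 2.2440, -0.5680)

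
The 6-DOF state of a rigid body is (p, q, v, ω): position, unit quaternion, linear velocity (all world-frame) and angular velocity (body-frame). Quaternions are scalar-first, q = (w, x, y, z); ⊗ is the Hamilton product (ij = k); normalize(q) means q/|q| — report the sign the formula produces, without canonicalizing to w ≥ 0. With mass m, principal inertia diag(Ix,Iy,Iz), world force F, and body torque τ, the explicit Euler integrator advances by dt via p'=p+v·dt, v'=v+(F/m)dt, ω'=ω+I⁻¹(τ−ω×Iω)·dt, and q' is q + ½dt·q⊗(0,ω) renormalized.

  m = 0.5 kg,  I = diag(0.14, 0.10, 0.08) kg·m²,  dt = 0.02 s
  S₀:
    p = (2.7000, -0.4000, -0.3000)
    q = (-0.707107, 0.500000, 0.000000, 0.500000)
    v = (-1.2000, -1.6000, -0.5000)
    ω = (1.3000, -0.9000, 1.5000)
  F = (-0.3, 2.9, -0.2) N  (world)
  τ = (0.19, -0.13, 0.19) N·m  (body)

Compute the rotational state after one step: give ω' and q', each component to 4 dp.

precession coupling ω×(Iω) = (0.0270, 0.1170, 0.0468)
angular accel α = (1.1643, -2.4700, 1.7900)
new body rate ω' = (1.3233, -0.9494, 1.5358)
q⊗(0,ω) = (-1.4000000, -0.4692391, 0.5363963, -1.5106605)
q' = normalize(q + ½dt·q⊗(0,ω)) = (-0.7209, 0.4952, 0.0054, 0.4848)

ω' = (1.3233, -0.9494, 1.5358)
q' = (-0.7209, 0.4952, 0.0054, 0.4848)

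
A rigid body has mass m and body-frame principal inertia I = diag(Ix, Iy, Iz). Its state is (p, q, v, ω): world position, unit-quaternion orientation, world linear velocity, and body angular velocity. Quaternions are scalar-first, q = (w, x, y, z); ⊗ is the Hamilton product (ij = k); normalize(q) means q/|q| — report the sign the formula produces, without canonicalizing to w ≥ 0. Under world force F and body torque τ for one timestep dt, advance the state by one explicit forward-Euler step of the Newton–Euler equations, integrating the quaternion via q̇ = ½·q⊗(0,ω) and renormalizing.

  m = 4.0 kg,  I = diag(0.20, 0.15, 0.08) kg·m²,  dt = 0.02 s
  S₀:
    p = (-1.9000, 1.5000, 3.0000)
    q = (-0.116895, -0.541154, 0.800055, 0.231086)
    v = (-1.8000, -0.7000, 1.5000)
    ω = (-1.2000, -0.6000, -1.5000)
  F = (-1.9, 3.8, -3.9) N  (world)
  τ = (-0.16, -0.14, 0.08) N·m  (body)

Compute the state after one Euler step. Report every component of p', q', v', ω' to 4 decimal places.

a = F/m = (-0.4750, 0.9500, -0.9750)
p' = p + v·dt = (-1.9360, 1.4860, 3.0300)
new velocity v' = (-1.8095, -0.6810, 1.4805)
gyro term ω×Iω = (-0.0630, 0.2160, -0.0360)
angular accel α = (-0.4850, -2.3733, 1.4500)
ω + α·dt = (-1.2097, -0.6475, -1.4710)
Hamilton product q⊗(0,ω) = (0.1772772, -0.9211569, -1.0188972, 1.4601009)
q' = normalize(q + ½dt·q⊗(0,ω)) = (-0.1151, -0.5503, 0.7897, 0.2456)

p' = (-1.9360, 1.4860, 3.0300)
q' = (-0.1151, -0.5503, 0.7897, 0.2456)
v' = (-1.8095, -0.6810, 1.4805)
ω' = (-1.2097, -0.6475, -1.4710)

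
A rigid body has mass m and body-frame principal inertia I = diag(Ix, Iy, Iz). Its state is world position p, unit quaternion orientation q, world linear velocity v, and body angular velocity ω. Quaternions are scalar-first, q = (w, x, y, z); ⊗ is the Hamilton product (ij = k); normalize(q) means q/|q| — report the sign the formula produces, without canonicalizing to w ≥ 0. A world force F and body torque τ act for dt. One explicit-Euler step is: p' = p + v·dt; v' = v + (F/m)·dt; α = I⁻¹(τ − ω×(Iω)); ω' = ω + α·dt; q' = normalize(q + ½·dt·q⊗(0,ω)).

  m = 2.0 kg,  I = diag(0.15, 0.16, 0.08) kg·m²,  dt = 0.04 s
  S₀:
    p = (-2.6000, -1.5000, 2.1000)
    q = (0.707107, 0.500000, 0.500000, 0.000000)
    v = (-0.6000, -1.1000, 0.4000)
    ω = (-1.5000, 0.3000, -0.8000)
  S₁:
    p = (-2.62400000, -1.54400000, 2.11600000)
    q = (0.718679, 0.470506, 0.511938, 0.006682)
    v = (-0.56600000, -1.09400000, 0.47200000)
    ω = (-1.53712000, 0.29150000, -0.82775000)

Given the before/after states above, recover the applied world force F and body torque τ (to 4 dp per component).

v₁ − v₀ = (0.03400000, 0.00600000, 0.07200000)
applied force F = (1.7000, 0.3000, 3.6000)
rate change Δω = (-0.03712000, -0.00850000, -0.02775000)
gyro term ω₀×Iω₀ = (0.0192, 0.0840, -0.0045)
τ = I·(Δω/dt) + ω₀×(Iω₀) = (-0.1200, 0.0500, -0.0600)

F = (1.7000, 0.3000, 3.6000)
τ = (-0.1200, 0.0500, -0.0600)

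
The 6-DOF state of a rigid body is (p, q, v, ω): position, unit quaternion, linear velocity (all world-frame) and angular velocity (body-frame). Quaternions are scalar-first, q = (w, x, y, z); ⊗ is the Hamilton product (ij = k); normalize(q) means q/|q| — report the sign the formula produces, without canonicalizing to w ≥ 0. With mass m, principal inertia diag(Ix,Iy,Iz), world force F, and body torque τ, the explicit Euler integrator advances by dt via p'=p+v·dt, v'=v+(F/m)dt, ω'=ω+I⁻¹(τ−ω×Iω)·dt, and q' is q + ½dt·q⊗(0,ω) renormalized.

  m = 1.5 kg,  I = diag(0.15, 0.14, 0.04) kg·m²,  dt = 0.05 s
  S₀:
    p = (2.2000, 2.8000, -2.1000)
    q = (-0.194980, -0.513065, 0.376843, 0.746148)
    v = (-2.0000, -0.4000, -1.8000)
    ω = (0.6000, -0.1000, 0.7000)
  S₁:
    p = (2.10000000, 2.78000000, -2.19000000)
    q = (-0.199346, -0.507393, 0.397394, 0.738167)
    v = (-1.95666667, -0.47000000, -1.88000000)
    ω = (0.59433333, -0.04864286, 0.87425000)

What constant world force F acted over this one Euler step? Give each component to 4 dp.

F = (1.3000, -2.1000, -2.4000)

velocity change Δv = (0.04333333, -0.07000000, -0.08000000)
applied force F = (1.3000, -2.1000, -2.4000)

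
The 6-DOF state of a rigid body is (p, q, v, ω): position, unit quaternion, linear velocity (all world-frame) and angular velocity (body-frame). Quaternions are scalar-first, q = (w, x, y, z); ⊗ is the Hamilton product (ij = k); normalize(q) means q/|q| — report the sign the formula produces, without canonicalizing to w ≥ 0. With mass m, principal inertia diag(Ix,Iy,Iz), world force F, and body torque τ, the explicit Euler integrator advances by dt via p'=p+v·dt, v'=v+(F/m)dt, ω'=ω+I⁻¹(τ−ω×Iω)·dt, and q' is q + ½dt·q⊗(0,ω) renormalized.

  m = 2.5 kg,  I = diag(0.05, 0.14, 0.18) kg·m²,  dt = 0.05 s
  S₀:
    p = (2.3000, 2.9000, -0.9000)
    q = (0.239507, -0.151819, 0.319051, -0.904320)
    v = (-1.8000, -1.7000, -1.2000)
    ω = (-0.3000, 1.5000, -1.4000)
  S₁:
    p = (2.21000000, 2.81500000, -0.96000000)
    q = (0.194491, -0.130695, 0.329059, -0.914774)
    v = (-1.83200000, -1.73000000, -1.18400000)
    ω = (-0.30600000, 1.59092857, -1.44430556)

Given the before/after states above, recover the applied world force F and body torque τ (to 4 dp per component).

velocity change Δv = (-0.03200000, -0.03000000, 0.01600000)
m·(v₁−v₀)/dt = (-1.6000, -1.5000, 0.8000)
Δω = ω₁−ω₀ = (-0.00600000, 0.09092857, -0.04430556)
gyro term ω₀×Iω₀ = (-0.0840, -0.0546, -0.0405)
τ = I·(Δω/dt) + ω₀×(Iω₀) = (-0.0900, 0.2000, -0.2000)

F = (-1.6000, -1.5000, 0.8000)
τ = (-0.0900, 0.2000, -0.2000)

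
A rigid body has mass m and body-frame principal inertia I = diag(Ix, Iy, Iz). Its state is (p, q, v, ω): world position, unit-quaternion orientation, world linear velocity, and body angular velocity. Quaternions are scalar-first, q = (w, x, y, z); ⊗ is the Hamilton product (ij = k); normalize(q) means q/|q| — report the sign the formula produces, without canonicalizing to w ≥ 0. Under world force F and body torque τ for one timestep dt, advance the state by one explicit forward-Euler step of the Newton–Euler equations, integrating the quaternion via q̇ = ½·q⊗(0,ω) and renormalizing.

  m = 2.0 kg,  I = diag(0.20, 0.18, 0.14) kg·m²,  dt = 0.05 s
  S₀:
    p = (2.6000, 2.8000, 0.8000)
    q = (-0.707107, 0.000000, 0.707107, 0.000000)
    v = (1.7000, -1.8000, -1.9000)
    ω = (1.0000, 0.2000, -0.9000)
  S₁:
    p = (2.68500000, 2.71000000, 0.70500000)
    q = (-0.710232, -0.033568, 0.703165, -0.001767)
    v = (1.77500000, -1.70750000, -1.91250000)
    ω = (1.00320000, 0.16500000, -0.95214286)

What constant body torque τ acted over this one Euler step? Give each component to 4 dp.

τ = (0.0200, -0.1800, -0.1500)

ω₁ − ω₀ = (0.00320000, -0.03500000, -0.05214286)
applied torque τ = (0.0200, -0.1800, -0.1500)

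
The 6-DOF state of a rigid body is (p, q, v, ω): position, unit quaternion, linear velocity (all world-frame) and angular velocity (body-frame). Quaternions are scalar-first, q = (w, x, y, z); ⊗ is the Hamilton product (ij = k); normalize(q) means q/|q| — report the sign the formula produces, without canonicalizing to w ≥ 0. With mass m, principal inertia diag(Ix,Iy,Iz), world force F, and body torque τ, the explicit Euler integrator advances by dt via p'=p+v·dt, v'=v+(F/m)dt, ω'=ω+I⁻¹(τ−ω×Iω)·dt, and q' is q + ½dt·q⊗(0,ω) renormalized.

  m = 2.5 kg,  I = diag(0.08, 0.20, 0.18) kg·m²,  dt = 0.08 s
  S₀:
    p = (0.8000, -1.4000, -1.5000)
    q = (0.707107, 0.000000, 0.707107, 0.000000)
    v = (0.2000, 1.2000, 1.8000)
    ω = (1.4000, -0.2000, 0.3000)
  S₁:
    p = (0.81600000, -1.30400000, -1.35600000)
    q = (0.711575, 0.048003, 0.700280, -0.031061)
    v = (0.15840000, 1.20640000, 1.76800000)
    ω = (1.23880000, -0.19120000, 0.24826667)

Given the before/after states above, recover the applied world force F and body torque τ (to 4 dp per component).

rate change Δω = (-0.16120000, 0.00880000, -0.05173333)
ω₀×(Iω₀) = (0.0012, -0.0420, -0.0336)
I·α + gyro = (-0.1600, -0.0200, -0.1500)
velocity change Δv = (-0.04160000, 0.00640000, -0.03200000)
m·(v₁−v₀)/dt = (-1.3000, 0.2000, -1.0000)

F = (-1.3000, 0.2000, -1.0000)
τ = (-0.1600, -0.0200, -0.1500)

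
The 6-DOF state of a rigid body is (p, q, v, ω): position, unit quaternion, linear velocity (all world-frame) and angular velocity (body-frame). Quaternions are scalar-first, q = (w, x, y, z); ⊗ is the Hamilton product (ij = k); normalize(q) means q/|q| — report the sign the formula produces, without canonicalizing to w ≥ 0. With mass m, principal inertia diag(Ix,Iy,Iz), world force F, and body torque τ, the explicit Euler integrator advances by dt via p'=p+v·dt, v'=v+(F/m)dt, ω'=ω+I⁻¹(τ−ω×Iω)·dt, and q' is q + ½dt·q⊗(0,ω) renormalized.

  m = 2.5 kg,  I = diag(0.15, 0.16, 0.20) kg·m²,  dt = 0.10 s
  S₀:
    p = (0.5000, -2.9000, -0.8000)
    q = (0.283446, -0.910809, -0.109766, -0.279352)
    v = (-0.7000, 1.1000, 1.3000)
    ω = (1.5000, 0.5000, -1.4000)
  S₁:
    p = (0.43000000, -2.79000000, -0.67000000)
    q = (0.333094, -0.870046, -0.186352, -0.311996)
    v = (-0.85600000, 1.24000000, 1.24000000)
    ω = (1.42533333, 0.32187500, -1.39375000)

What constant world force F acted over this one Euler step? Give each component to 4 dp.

Δv = v₁−v₀ = (-0.15600000, 0.14000000, -0.06000000)
F = m·Δv/dt = (-3.9000, 3.5000, -1.5000)

F = (-3.9000, 3.5000, -1.5000)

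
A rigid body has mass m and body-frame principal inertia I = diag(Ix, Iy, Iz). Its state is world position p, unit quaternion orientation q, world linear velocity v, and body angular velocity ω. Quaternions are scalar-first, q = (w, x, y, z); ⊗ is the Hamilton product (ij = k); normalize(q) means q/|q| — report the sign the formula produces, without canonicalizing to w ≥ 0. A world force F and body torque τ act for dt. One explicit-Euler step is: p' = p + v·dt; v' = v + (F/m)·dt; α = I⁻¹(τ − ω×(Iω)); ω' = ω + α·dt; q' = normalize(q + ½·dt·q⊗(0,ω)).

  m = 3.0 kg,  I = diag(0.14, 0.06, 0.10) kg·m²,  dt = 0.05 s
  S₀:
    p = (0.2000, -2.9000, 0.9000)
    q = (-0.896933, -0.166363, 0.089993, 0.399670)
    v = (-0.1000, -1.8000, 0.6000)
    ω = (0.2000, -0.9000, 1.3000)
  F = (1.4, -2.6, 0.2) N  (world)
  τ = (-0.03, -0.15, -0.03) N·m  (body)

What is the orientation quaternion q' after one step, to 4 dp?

q' = (-0.9063, -0.1588, 0.1175, 0.3735)

q⊗(0,ω) = (-0.4053047, 0.2973073, 1.1034456, -1.0342848)
q' = normalize(q + ½dt·q⊗(0,ω)) = (-0.9063, -0.1588, 0.1175, 0.3735)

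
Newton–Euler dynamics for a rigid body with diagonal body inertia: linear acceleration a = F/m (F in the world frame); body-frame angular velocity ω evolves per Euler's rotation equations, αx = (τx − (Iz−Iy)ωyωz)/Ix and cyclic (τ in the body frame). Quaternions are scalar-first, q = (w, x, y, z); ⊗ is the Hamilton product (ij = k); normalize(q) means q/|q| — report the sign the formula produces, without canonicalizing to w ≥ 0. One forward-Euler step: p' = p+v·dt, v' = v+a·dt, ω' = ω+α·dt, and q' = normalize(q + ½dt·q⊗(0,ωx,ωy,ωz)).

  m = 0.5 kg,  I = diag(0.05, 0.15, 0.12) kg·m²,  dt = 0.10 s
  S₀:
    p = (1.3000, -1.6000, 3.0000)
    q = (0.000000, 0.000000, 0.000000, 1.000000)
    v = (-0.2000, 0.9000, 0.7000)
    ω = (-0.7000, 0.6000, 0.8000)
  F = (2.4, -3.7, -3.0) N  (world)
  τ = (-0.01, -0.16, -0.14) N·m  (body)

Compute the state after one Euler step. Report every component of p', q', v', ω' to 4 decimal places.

ω×(Iω) gyroscopic = (-0.0144, 0.0392, -0.0420)
angular accel α = (0.0880, -1.3280, -0.8167)
new body rate ω' = (-0.6912, 0.4672, 0.7183)
q⊗(0,ω) = (-0.8000000, -0.6000000, -0.7000000, 0.0000000)
updated quaternion q' = (-0.0399, -0.0299, -0.0349, 0.9981)
p' = p + v·dt = (1.2800, -1.5100, 3.0700)
v' = v + a·dt = (0.2800, 0.1600, 0.1000)

p' = (1.2800, -1.5100, 3.0700)
q' = (-0.0399, -0.0299, -0.0349, 0.9981)
v' = (0.2800, 0.1600, 0.1000)
ω' = (-0.6912, 0.4672, 0.7183)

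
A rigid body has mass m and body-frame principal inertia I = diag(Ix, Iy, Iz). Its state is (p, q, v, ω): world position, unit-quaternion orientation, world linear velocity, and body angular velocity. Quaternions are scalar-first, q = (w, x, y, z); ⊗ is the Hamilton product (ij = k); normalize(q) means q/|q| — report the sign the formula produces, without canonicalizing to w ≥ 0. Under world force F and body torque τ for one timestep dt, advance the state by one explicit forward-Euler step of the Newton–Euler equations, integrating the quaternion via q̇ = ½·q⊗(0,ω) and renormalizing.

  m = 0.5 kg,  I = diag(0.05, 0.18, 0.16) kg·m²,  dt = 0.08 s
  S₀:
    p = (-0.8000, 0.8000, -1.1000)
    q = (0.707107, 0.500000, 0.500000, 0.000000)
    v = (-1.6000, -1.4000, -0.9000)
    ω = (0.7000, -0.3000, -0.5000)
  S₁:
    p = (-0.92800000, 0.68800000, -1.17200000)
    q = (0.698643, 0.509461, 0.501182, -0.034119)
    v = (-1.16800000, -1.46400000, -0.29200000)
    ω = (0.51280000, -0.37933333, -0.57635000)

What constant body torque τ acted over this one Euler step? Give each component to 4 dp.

τ = (-0.1200, -0.1400, -0.1800)

Δω = ω₁−ω₀ = (-0.18720000, -0.07933333, -0.07635000)
ω₀×(Iω₀) = (-0.0030, 0.0385, -0.0273)
I·α + gyro = (-0.1200, -0.1400, -0.1800)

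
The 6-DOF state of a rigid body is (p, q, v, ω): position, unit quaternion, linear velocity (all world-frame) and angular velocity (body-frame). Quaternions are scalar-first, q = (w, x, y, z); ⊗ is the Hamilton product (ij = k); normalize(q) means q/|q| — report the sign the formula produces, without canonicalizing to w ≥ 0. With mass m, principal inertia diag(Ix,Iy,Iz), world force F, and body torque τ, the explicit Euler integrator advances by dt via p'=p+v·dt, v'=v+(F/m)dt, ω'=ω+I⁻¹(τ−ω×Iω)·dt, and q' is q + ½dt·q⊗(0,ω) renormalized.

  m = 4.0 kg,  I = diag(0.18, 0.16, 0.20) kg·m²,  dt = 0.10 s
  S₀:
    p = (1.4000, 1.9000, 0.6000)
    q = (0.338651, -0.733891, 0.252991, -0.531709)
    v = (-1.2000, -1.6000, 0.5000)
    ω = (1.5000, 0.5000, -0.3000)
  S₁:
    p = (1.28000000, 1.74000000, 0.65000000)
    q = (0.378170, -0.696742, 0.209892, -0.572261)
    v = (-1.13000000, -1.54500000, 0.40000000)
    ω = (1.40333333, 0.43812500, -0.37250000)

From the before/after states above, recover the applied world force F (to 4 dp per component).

v₁ − v₀ = (0.07000000, 0.05500000, -0.10000000)
F = m·Δv/dt = (2.8000, 2.2000, -4.0000)

F = (2.8000, 2.2000, -4.0000)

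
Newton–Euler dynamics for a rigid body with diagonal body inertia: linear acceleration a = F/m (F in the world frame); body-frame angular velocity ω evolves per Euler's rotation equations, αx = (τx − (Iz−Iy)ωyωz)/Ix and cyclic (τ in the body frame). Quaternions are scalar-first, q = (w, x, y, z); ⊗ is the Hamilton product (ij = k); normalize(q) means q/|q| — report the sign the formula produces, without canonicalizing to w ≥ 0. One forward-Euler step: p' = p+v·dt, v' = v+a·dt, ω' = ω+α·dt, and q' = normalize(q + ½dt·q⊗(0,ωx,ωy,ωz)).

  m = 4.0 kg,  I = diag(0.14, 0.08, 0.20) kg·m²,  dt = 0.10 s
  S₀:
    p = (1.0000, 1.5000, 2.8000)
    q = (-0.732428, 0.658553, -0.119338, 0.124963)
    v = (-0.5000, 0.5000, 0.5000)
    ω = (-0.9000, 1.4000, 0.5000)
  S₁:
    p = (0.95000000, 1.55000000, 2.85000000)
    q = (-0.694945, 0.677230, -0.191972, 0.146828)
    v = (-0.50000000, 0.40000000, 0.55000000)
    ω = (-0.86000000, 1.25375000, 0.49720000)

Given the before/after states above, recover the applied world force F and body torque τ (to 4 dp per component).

ω₁ − ω₀ = (0.04000000, -0.14625000, -0.00280000)
applied torque τ = (0.1400, -0.0900, 0.0700)
v₁ − v₀ = (0.00000000, -0.10000000, 0.05000000)
m·(v₁−v₀)/dt = (0.0000, -4.0000, 2.0000)

F = (0.0000, -4.0000, 2.0000)
τ = (0.1400, -0.0900, 0.0700)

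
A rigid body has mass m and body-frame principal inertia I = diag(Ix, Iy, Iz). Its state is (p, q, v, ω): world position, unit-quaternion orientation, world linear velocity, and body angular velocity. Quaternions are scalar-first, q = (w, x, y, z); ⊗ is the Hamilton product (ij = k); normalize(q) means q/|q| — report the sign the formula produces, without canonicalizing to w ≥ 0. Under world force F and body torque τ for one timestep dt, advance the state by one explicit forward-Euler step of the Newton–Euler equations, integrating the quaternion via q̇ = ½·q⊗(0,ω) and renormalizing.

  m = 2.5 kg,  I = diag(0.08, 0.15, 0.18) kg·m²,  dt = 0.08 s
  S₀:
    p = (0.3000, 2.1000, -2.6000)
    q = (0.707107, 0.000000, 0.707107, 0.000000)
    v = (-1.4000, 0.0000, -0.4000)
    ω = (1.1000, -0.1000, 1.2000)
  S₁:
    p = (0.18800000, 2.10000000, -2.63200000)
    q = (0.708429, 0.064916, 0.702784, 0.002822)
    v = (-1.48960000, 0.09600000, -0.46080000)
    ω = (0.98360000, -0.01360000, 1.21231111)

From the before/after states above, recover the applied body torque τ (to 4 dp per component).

τ = (-0.1200, 0.0300, 0.0200)

Δω = ω₁−ω₀ = (-0.11640000, 0.08640000, 0.01231111)
applied torque τ = (-0.1200, 0.0300, 0.0200)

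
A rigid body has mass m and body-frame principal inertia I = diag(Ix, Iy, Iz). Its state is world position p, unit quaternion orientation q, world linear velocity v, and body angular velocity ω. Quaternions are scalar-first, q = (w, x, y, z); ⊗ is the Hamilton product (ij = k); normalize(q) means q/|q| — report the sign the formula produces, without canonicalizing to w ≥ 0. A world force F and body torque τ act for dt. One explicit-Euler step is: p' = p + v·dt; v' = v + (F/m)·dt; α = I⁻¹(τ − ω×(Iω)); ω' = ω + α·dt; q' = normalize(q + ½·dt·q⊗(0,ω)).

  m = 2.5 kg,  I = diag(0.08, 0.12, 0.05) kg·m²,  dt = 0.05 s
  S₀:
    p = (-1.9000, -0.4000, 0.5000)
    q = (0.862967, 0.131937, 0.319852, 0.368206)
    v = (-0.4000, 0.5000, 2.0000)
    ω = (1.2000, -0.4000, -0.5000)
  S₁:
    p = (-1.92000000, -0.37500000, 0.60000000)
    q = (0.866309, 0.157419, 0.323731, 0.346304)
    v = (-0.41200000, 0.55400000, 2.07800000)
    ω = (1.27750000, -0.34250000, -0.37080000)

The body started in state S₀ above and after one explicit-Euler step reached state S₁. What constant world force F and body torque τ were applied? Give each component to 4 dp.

ω₁ − ω₀ = (0.07750000, 0.05750000, 0.12920000)
applied torque τ = (0.1100, 0.1200, 0.1100)
Δv = v₁−v₀ = (-0.01200000, 0.05400000, 0.07800000)
applied force F = (-0.6000, 2.7000, 3.9000)

F = (-0.6000, 2.7000, 3.9000)
τ = (0.1100, 0.1200, 0.1100)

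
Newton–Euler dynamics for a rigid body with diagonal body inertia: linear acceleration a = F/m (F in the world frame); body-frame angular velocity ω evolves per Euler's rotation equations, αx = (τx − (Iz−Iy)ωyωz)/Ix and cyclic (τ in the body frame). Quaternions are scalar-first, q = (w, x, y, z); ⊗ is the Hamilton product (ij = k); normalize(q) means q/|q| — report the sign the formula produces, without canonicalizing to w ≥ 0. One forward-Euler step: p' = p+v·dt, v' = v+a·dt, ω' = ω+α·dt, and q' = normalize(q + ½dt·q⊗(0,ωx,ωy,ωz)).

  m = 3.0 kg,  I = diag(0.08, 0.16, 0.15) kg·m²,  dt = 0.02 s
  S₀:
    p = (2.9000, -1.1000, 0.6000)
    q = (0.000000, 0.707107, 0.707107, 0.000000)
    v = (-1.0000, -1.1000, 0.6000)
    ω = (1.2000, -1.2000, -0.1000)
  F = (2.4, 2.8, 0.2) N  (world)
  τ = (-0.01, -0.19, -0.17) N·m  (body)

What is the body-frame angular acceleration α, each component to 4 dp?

precession coupling ω×(Iω) = (-0.0012, 0.0084, -0.1152)
angular accel α = (-0.1100, -1.2400, -0.3653)

α = (-0.1100, -1.2400, -0.3653)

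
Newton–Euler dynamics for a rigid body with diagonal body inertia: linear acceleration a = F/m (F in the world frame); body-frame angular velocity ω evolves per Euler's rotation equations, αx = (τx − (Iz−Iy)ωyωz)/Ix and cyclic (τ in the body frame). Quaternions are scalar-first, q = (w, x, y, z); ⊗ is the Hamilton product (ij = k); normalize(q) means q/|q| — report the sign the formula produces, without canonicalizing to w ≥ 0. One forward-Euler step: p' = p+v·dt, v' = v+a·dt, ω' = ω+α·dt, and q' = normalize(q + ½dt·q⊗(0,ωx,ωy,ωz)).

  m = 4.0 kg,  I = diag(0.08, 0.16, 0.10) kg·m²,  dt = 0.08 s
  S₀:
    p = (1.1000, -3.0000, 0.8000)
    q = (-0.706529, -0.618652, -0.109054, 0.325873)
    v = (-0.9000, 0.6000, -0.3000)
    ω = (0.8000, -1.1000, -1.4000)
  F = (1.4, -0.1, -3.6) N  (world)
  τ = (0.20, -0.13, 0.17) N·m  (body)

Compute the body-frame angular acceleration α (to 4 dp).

precession coupling ω×(Iω) = (-0.0924, 0.0224, -0.0704)
angular accel α = (3.6550, -0.9525, 2.4040)

α = (3.6550, -0.9525, 2.4040)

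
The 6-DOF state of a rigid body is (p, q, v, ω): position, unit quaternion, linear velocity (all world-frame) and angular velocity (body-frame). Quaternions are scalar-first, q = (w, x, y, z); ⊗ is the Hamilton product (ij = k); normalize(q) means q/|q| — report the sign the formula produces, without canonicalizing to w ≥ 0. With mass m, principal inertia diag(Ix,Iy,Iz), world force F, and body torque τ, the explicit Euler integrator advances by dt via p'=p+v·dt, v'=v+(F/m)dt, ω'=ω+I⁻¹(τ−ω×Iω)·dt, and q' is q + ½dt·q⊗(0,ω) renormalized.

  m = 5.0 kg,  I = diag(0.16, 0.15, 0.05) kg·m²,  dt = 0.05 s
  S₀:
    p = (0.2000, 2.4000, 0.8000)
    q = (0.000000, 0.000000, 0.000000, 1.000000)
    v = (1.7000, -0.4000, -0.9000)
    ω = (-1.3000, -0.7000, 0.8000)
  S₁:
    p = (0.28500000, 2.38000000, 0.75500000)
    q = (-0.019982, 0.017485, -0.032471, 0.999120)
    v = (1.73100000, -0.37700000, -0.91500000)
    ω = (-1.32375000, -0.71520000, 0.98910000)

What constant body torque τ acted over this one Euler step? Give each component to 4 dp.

ω₁ − ω₀ = (-0.02375000, -0.01520000, 0.18910000)
precession coupling = (0.0560, -0.1144, -0.0091)
τ = I·(Δω/dt) + ω₀×(Iω₀) = (-0.0200, -0.1600, 0.1800)

τ = (-0.0200, -0.1600, 0.1800)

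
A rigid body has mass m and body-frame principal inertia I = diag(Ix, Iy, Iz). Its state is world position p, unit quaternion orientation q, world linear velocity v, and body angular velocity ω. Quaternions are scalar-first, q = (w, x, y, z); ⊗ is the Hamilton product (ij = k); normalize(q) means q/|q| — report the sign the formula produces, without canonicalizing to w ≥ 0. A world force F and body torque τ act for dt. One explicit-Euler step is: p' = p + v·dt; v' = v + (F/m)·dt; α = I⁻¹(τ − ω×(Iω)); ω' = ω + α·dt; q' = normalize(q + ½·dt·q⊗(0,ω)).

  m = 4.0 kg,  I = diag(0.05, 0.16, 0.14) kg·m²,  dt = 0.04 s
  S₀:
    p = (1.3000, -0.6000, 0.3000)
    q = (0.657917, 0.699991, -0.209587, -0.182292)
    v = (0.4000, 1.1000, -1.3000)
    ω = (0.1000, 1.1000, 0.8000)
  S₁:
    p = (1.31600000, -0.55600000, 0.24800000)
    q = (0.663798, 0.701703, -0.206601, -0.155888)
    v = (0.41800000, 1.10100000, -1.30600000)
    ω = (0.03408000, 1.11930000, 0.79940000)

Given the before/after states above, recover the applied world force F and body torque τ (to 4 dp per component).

rate change Δω = (-0.06592000, 0.01930000, -0.00060000)
applied torque τ = (-0.1000, 0.0700, 0.0100)
velocity change Δv = (0.01800000, 0.00100000, -0.00600000)
m·(v₁−v₀)/dt = (1.8000, 0.1000, -0.6000)

F = (1.8000, 0.1000, -0.6000)
τ = (-0.1000, 0.0700, 0.0100)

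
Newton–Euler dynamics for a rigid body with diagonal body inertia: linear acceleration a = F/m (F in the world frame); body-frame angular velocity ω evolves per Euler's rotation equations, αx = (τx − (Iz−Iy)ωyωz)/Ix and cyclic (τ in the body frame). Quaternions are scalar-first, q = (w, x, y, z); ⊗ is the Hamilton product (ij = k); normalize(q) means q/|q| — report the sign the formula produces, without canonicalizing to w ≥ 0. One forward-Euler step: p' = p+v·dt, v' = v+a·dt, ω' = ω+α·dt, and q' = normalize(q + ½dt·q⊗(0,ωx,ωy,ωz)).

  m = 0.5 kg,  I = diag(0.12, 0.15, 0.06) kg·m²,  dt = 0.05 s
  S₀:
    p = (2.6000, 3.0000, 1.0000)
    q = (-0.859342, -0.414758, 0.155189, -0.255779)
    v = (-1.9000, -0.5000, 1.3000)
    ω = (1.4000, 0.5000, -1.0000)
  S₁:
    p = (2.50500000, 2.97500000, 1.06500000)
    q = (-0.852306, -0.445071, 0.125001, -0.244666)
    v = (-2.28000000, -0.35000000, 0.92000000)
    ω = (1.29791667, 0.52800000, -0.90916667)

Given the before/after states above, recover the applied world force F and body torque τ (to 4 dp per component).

Δv = v₁−v₀ = (-0.38000000, 0.15000000, -0.38000000)
applied force F = (-3.8000, 1.5000, -3.8000)
ω₁ − ω₀ = (-0.10208333, 0.02800000, 0.09083333)
τ = I·(Δω/dt) + ω₀×(Iω₀) = (-0.2000, 0.0000, 0.1300)

F = (-3.8000, 1.5000, -3.8000)
τ = (-0.2000, 0.0000, 0.1300)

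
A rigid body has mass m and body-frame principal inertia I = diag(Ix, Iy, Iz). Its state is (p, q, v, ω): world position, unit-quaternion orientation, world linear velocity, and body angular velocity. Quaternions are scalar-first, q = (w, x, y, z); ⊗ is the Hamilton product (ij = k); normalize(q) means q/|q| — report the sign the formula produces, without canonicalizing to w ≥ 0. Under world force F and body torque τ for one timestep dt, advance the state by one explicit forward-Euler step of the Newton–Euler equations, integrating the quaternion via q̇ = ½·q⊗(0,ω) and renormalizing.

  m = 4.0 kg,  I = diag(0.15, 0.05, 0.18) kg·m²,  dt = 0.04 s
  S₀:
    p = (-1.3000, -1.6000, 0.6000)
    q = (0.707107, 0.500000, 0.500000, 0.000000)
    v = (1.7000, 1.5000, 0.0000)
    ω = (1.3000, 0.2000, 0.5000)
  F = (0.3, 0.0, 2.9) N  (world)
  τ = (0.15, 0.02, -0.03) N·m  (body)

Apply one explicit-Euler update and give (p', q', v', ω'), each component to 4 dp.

α = I⁻¹(τ − ω×Iω) = (0.9133, 0.7900, -0.0222)
ω' = ω + α·dt = (1.3365, 0.2316, 0.4991)
2q̇ = q⊗(0,ω) = (-0.7500000, 1.1692391, -0.1085786, -0.1964465)
updated quaternion q' = (0.6918, 0.5232, 0.4976, -0.0039)
a = (0.0750, 0.0000, 0.7250)
p + v·dt = (-1.2320, -1.5400, 0.6000)
new velocity v' = (1.7030, 1.5000, 0.0290)

p' = (-1.2320, -1.5400, 0.6000)
q' = (0.6918, 0.5232, 0.4976, -0.0039)
v' = (1.7030, 1.5000, 0.0290)
ω' = (1.3365, 0.2316, 0.4991)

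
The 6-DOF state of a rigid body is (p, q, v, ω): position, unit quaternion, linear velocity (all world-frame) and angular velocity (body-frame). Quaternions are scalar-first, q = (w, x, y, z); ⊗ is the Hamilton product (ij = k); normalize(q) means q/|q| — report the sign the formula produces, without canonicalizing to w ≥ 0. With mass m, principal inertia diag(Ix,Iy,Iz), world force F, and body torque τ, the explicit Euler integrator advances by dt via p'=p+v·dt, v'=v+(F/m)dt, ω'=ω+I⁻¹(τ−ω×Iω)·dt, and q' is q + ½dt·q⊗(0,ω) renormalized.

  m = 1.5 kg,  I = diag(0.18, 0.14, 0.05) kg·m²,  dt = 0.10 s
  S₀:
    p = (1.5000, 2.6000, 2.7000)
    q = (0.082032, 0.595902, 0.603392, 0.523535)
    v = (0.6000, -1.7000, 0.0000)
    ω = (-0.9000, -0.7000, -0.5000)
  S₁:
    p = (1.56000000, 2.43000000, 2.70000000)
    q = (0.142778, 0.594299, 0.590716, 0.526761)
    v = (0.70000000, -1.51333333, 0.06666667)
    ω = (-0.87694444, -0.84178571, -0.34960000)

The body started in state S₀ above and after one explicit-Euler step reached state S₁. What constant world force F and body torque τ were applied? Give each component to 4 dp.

Δω = ω₁−ω₀ = (0.02305556, -0.14178571, 0.15040000)
I·α + gyro = (0.0100, -0.1400, 0.0500)
velocity change Δv = (0.10000000, 0.18666667, 0.06666667)
m·(v₁−v₀)/dt = (1.5000, 2.8000, 1.0000)

F = (1.5000, 2.8000, 1.0000)
τ = (0.0100, -0.1400, 0.0500)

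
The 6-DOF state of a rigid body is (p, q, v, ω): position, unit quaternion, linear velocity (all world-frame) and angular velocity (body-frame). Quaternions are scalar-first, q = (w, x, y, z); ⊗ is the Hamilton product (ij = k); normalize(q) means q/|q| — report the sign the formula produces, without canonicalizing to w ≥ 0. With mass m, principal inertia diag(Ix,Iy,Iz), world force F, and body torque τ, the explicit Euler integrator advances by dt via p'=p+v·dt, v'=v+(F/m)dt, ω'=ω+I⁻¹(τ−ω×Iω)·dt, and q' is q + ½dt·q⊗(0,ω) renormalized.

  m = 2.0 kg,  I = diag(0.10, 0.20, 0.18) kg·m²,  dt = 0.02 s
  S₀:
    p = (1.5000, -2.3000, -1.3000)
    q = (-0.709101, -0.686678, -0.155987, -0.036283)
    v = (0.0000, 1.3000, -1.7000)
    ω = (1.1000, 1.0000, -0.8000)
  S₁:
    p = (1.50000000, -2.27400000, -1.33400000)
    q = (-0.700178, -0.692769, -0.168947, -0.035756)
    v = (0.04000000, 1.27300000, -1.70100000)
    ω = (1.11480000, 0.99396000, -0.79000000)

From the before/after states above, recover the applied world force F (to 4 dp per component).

velocity change Δv = (0.04000000, -0.02700000, -0.00100000)
F = m·Δv/dt = (4.0000, -2.7000, -0.1000)

F = (4.0000, -2.7000, -0.1000)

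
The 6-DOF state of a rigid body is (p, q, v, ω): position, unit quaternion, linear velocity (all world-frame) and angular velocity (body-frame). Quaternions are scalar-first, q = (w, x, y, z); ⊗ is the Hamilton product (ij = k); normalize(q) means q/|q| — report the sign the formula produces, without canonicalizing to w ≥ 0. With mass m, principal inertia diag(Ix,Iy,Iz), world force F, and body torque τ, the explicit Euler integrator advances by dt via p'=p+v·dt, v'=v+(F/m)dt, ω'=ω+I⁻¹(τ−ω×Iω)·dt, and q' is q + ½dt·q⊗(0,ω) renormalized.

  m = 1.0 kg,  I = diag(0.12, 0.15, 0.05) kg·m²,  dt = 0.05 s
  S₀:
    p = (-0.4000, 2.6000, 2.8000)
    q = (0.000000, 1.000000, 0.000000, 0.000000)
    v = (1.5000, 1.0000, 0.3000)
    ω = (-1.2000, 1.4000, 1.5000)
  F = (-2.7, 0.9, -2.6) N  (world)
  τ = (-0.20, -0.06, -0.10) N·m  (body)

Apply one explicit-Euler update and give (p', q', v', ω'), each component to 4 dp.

p' = (-0.3250, 2.6500, 2.8150)
q' = (0.0299, 0.9982, -0.0374, 0.0349)
v' = (1.3650, 1.0450, 0.1700)
ω' = (-1.1958, 1.4220, 1.4504)

(τ − ω×Iω)/I = (0.0833, 0.4400, -0.9920)
ω + α·dt = (-1.1958, 1.4220, 1.4504)
2q̇ = q⊗(0,ω) = (1.2000000, 0.0000000, -1.5000000, 1.4000000)
updated quaternion q' = (0.0299, 0.9982, -0.0374, 0.0349)
a = (-2.7000, 0.9000, -2.6000)
p' = p + v·dt = (-0.3250, 2.6500, 2.8150)
v + (F/m)dt = (1.3650, 1.0450, 0.1700)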